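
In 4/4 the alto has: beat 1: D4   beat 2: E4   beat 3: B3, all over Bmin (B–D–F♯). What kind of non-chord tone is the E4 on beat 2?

The harmony at that moment is B minor triad (B, D, F♯); E4 is not a chord tone.
It is approached by step up from D4 and left by leap down to B3.
Step in, leap out, on a weak beat — an escape tone.

Escape tone.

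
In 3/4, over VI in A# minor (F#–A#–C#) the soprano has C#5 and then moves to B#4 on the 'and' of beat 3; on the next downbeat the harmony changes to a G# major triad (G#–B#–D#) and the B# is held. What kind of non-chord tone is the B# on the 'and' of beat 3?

Anticipation.

The harmony at that moment is F# major triad (F#, A#, C#); B#4 is not a chord tone.
It is approached by step down from C#5 and then sustained as the same pitch into the next harmony.
Arriving early and becoming a chord tone when the harmony changes — an anticipation.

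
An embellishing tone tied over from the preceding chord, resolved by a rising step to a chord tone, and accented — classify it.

Approach: by preparation — the pitch is first a chord tone, then held (tied or repeated) while the harmony changes under it. Departure: up by step. Metric position: strong.
A prepared dissonance that resolves upward by step — a retardation. (The same figure resolving downward would be a suspension.)

Retardation.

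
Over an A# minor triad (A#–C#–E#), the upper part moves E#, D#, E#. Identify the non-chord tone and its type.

The harmony at that moment is A# minor triad (A#, C#, E#); D# is not a chord tone.
It is approached by step down from E# and left by step up to E#.
Step away and step back to the same note — a neighbor tone (lower neighbor).

D# is a neighbor tone.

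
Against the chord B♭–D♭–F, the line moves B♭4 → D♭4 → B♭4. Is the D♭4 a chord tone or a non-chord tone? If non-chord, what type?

Chord tone (the third of Bb minor triad).

Bb minor triad contains B♭, D♭, F; D♭ is the third, so it is a chord tone.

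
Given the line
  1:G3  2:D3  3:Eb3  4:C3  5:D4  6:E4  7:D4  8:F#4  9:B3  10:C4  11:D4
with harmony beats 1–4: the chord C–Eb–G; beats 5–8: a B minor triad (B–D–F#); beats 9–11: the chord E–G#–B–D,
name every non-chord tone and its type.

D3 (beat 2) — appoggiatura; E4 (beat 6) — neighbor tone; C4 (beat 10) — passing tone.

The harmony at that moment is C minor triad (C, Eb, G); D3 is not a chord tone.
It is approached by leap down from G3 and left by step up to Eb3.
Leap in, step out — an appoggiatura.
The harmony at that moment is B minor triad (B, D, F#); E4 is not a chord tone.
It is approached by step up from D4 and left by step down to D4.
Step away and step back to the same note — a neighbor tone (upper neighbor).
The harmony at that moment is E dominant seventh chord (E, G#, B, D); C4 is not a chord tone.
It is approached by step up from B3 and left by step up to D4.
Step in, step out in the same direction — a passing tone.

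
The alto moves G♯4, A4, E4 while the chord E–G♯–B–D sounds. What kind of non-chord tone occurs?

The harmony at that moment is E dominant seventh chord (E, G♯, B, D); A4 is not a chord tone.
It is approached by step up from G♯4 and left by leap down to E4.
Step in, leap out — an escape tone.

A4 is an escape tone.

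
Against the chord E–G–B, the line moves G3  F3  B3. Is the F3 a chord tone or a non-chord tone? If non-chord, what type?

The harmony at that moment is E minor triad (E, G, B); F3 is not a chord tone.
It is approached by step down from G3 and left by leap up to B3.
Step in, leap out — an escape tone.

Non-chord tone — an escape tone.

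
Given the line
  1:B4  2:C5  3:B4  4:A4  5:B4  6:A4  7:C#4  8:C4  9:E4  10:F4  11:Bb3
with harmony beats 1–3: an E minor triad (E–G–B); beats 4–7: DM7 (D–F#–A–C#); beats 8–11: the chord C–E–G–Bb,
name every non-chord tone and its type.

The harmony at that moment is E minor triad (E, G, B); C5 is not a chord tone.
It is approached by step up from B4 and left by step down to B4.
Step away and step back to the same note — a neighbor tone (upper neighbor).
The harmony at that moment is D major seventh chord (D, F#, A, C#); B4 is not a chord tone.
It is approached by step up from A4 and left by step down to A4.
Step away and step back to the same note — a neighbor tone (upper neighbor).
The harmony at that moment is C dominant seventh chord (C, E, G, Bb); F4 is not a chord tone.
It is approached by step up from E4 and left by leap down to Bb3.
Step in, leap out — an escape tone.

C5 (beat 2) — neighbor tone; B4 (beat 5) — neighbor tone; F4 (beat 10) — escape tone.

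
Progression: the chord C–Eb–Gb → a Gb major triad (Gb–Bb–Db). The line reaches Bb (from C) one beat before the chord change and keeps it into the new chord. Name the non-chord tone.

The harmony at that moment is C diminished triad (C, Eb, Gb); Bb is not a chord tone.
It is approached by step down from C and then sustained as the same pitch into the next harmony.
Arriving early and becoming a chord tone when the harmony changes — an anticipation.

Bb is an anticipation.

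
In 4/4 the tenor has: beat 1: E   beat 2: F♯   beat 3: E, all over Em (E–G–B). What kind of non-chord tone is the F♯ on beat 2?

Upper neighbor tone.

The harmony at that moment is E minor triad (E, G, B); F♯ is not a chord tone.
It is approached by step up from E and left by step down to E.
Step away and step back to the same note — a neighbor tone (upper neighbor).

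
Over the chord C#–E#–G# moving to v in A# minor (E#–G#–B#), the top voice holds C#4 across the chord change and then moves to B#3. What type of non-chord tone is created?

The harmony at that moment is E# minor triad (E#, G#, B#); C#4 is not a chord tone.
It is held over (the same pitch as the preceding C#4) and left by step down to B#3.
Held over from the previous chord and resolving down by step — a suspension.

C#4 is a suspension.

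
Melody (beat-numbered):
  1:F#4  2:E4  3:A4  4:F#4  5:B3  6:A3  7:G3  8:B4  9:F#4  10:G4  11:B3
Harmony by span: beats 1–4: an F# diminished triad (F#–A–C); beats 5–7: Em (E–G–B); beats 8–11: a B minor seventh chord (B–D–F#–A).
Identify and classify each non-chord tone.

E4 (beat 2) — escape tone; A3 (beat 6) — passing tone; G4 (beat 10) — escape tone.

The harmony at that moment is F# diminished triad (F#, A, C); E4 is not a chord tone.
It is approached by step down from F#4 and left by leap up to A4.
Step in, leap out — an escape tone.
The harmony at that moment is E minor triad (E, G, B); A3 is not a chord tone.
It is approached by step down from B3 and left by step down to G3.
Step in, step out in the same direction — a passing tone.
The harmony at that moment is B minor seventh chord (B, D, F#, A); G4 is not a chord tone.
It is approached by step up from F#4 and left by leap down to B3.
Step in, leap out — an escape tone.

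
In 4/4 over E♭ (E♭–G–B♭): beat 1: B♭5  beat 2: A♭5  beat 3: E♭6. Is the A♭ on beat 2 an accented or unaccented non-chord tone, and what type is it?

The harmony at that moment is E♭ major triad (E♭, G, B♭); A♭5 is not a chord tone.
It is approached by step down from B♭5 and left by leap up to E♭6.
Step in, leap out — an escape tone.
It falls on a weak beat, so it is unaccented.

Unaccented escape tone.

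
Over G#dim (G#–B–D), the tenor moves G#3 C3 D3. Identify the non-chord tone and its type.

C3 is an appoggiatura.

The harmony at that moment is G# diminished triad (G#, B, D); C3 is not a chord tone.
It is approached by leap down from G#3 and left by step up to D3.
Leap in, step out — an appoggiatura.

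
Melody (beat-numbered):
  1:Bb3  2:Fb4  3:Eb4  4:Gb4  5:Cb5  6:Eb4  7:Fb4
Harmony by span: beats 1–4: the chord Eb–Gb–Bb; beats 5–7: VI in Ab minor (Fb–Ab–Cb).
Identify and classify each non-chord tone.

The harmony at that moment is Eb minor triad (Eb, Gb, Bb); Fb4 is not a chord tone.
It is approached by leap up from Bb3 and left by step down to Eb4.
Leap in, step out — an appoggiatura.
The harmony at that moment is Fb major triad (Fb, Ab, Cb); Eb4 is not a chord tone.
It is approached by leap down from Cb5 and left by step up to Fb4.
Leap in, step out — an appoggiatura.

Fb4 (beat 2) — appoggiatura; Eb4 (beat 6) — appoggiatura.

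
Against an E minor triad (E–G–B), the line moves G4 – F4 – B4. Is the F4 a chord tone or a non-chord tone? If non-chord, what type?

The harmony at that moment is E minor triad (E, G, B); F4 is not a chord tone.
It is approached by step down from G4 and left by leap up to B4.
Step in, leap out — an escape tone.

Non-chord tone — an escape tone.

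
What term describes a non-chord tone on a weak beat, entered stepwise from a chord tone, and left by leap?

Approach: by step. Departure: by leap. Metric position: weak.
Step in, leap out, from a weak position — an escape tone (échappée). (It is the mirror image of the appoggiatura, which leaps in and steps out on a strong beat.)

Escape tone.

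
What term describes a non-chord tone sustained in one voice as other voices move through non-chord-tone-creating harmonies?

Approach: none. Departure: none — a single pitch is sustained while the chords change around it, passing through harmonies that do not contain it.
No melodic motion at all; the dissonance is created entirely by the moving harmonies against the stationary note — a pedal tone (pedal point).

Pedal tone.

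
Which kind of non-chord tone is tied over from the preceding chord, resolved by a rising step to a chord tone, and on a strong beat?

Approach: by preparation — the pitch is first a chord tone, then held (tied or repeated) while the harmony changes under it. Departure: up by step. Metric position: strong.
A prepared dissonance that resolves upward by step — a retardation. (The same figure resolving downward would be a suspension.)

Retardation.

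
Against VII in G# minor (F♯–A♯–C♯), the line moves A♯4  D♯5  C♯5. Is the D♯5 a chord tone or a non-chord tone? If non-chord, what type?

Non-chord tone — an appoggiatura.

The harmony at that moment is F♯ major triad (F♯, A♯, C♯); D♯5 is not a chord tone.
It is approached by leap up from A♯4 and left by step down to C♯5.
Leap in, step out — an appoggiatura.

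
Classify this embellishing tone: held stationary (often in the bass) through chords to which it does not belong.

Approach: none. Departure: none — a single pitch is sustained while the chords change around it, passing through harmonies that do not contain it.
No melodic motion at all; the dissonance is created entirely by the moving harmonies against the stationary note — a pedal tone (pedal point).

Pedal tone.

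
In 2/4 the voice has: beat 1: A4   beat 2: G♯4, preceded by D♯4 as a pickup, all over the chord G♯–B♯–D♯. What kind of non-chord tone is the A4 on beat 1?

Appoggiatura.

The harmony at that moment is G♯ major triad (G♯, B♯, D♯); A4 is not a chord tone.
It is approached by leap up from D♯4 and left by step down to G♯4.
Leap in, step out, metrically accented — an appoggiatura.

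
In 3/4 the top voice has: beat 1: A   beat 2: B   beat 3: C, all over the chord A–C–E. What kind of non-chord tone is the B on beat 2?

Passing tone.

The harmony at that moment is A minor triad (A, C, E); B is not a chord tone.
It is approached by step up from A and left by step up to C.
Step in, step out in the same direction — a passing tone.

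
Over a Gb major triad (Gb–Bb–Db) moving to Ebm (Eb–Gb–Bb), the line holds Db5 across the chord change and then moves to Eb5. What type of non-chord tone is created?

The harmony at that moment is Eb minor triad (Eb, Gb, Bb); Db5 is not a chord tone.
It is held over (the same pitch as the preceding Db5) and left by step up to Eb5.
Held over from the previous chord and resolving up by step — a retardation.

Db5 is a retardation.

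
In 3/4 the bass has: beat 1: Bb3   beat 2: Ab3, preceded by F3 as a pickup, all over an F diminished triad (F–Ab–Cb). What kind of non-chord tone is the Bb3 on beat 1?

The harmony at that moment is F diminished triad (F, Ab, Cb); Bb3 is not a chord tone.
It is approached by leap up from F3 and left by step down to Ab3.
Leap in, step out, metrically accented — an appoggiatura.

Appoggiatura.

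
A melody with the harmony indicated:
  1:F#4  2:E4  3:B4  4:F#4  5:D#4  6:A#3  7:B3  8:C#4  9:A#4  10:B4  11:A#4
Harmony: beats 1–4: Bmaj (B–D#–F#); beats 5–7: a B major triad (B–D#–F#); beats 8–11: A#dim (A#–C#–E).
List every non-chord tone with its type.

The harmony at that moment is B major triad (B, D#, F#); E4 is not a chord tone.
It is approached by step down from F#4 and left by leap up to B4.
Step in, leap out — an escape tone.
The harmony at that moment is B major triad (B, D#, F#); A#3 is not a chord tone.
It is approached by leap down from D#4 and left by step up to B3.
Leap in, step out — an appoggiatura.
The harmony at that moment is A# diminished triad (A#, C#, E); B4 is not a chord tone.
It is approached by step up from A#4 and left by step down to A#4.
Step away and step back to the same note — a neighbor tone (upper neighbor).

E4 (beat 2) — escape tone; A#3 (beat 6) — appoggiatura; B4 (beat 10) — neighbor tone.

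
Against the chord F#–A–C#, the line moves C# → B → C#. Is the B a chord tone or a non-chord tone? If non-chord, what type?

Non-chord tone — a neighbor tone.

The harmony at that moment is F# minor triad (F#, A, C#); B is not a chord tone.
It is approached by step down from C# and left by step up to C#.
Step away and step back to the same note — a neighbor tone (lower neighbor).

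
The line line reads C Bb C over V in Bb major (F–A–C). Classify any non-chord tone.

The harmony at that moment is F major triad (F, A, C); Bb is not a chord tone.
It is approached by step down from C and left by step up to C.
Step away and step back to the same note — a neighbor tone (lower neighbor).

Bb is a neighbor tone.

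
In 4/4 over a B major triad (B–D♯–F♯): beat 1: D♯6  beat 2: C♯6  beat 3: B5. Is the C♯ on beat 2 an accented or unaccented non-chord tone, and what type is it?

Unaccented passing tone.

The harmony at that moment is B major triad (B, D♯, F♯); C♯6 is not a chord tone.
It is approached by step down from D♯6 and left by step down to B5.
Step in, step out in the same direction — a passing tone.
It falls on a weak beat, so it is unaccented.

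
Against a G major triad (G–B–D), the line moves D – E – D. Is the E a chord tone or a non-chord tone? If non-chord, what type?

The harmony at that moment is G major triad (G, B, D); E is not a chord tone.
It is approached by step up from D and left by step down to D.
Step away and step back to the same note — a neighbor tone (upper neighbor).

Non-chord tone — a neighbor tone.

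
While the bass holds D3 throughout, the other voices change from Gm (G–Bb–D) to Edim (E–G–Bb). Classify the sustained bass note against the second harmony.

Pedal tone (pedal point).

The harmony at that moment is E diminished triad (E, G, Bb); D3 is not a chord tone.
It is held over (the same pitch as the preceding D3) and then sustained as the same pitch into the next harmony.
Sustained through a change of harmony — a pedal tone.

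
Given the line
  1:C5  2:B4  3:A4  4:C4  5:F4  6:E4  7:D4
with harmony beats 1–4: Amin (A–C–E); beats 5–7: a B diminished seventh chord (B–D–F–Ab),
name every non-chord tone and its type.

B4 (beat 2) — passing tone; E4 (beat 6) — passing tone.

The harmony at that moment is A minor triad (A, C, E); B4 is not a chord tone.
It is approached by step down from C5 and left by step down to A4.
Step in, step out in the same direction — a passing tone.
The harmony at that moment is B diminished seventh chord (B, D, F, Ab); E4 is not a chord tone.
It is approached by step down from F4 and left by step down to D4.
Step in, step out in the same direction — a passing tone.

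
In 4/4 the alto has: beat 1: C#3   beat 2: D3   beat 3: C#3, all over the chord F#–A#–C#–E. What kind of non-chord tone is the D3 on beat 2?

Upper neighbor tone.

The harmony at that moment is F# dominant seventh chord (F#, A#, C#, E); D3 is not a chord tone.
It is approached by step up from C#3 and left by step down to C#3.
Step away and step back to the same note — a neighbor tone (upper neighbor).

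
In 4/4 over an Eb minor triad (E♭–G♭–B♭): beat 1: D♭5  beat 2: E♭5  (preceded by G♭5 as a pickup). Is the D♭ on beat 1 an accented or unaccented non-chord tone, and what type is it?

Accented appoggiatura.

The harmony at that moment is E♭ minor triad (E♭, G♭, B♭); D♭5 is not a chord tone.
It is approached by leap down from G♭5 and left by step up to E♭5.
Leap in, step out — an appoggiatura.
It falls on the downbeat, so it is accented.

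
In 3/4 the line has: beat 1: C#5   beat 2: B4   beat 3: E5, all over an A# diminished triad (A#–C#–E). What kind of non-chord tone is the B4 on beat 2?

The harmony at that moment is A# diminished triad (A#, C#, E); B4 is not a chord tone.
It is approached by step down from C#5 and left by leap up to E5.
Step in, leap out, on a weak beat — an escape tone.

Escape tone.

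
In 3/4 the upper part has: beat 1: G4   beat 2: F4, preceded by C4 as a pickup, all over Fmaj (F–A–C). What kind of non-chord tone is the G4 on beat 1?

Appoggiatura.

The harmony at that moment is F major triad (F, A, C); G4 is not a chord tone.
It is approached by leap up from C4 and left by step down to F4.
Leap in, step out, metrically accented — an appoggiatura.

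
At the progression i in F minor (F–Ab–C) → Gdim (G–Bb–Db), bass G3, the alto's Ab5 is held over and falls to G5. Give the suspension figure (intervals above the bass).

At the second chord the bass is G3. The suspended Ab5 lies a ninth above the bass; after resolving down by step to G5, the interval above the bass becomes an octave.
Suspension figures are named by those two intervals: 9–8.

9–8 suspension.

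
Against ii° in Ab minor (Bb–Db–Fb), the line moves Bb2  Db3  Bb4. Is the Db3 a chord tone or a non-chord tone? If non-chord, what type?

Chord tone (the third of Bb diminished triad).

Bb diminished triad contains Bb, Db, Fb; Db is the third, so it is a chord tone.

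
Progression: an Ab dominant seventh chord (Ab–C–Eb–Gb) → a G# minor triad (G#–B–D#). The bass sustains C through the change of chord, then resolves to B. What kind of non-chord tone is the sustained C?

The harmony at that moment is G# minor triad (G#, B, D#); C is not a chord tone.
It is held over (the same pitch as the preceding C) and left by step down to B.
Held over from the previous chord and resolving down by step — a suspension.

C is a suspension.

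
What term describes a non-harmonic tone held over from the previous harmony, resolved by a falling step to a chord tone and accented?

Suspension.

Approach: by preparation — the pitch is first a chord tone, then held (tied or repeated) while the harmony changes under it. Departure: down by step. Metric position: strong.
A prepared dissonance that resolves downward by step — a suspension. (The same figure resolving upward would be a retardation.)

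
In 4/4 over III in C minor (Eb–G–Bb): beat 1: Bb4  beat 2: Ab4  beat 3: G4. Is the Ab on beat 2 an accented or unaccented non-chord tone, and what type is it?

The harmony at that moment is Eb major triad (Eb, G, Bb); Ab4 is not a chord tone.
It is approached by step down from Bb4 and left by step down to G4.
Step in, step out in the same direction — a passing tone.
It falls on a weak beat, so it is unaccented.

Unaccented passing tone.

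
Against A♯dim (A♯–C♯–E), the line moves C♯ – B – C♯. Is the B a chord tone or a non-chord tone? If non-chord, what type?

Non-chord tone — a neighbor tone.

The harmony at that moment is A♯ diminished triad (A♯, C♯, E); B is not a chord tone.
It is approached by step down from C♯ and left by step up to C♯.
Step away and step back to the same note — a neighbor tone (lower neighbor).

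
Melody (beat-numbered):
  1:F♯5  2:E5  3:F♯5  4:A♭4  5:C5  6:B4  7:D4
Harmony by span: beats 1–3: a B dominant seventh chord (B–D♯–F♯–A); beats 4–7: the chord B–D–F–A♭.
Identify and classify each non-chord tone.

E5 (beat 2) — neighbor tone; C5 (beat 5) — appoggiatura.

The harmony at that moment is B dominant seventh chord (B, D♯, F♯, A); E5 is not a chord tone.
It is approached by step down from F♯5 and left by step up to F♯5.
Step away and step back to the same note — a neighbor tone (lower neighbor).
The harmony at that moment is B diminished seventh chord (B, D, F, A♭); C5 is not a chord tone.
It is approached by leap up from A♭4 and left by step down to B4.
Leap in, step out — an appoggiatura.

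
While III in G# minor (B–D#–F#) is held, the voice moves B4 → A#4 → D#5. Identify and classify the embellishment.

The harmony at that moment is B major triad (B, D#, F#); A#4 is not a chord tone.
It is approached by step down from B4 and left by leap up to D#5.
Step in, leap out — an escape tone.

A#4 is an escape tone.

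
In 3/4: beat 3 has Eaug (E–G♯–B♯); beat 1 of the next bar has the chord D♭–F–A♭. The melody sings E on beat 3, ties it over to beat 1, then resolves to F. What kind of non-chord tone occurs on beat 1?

The harmony at that moment is D♭ major triad (D♭, F, A♭); E is not a chord tone.
It is held over (the same pitch as the preceding E) and left by step up to F.
Held over from the previous chord and resolving up by step — a retardation.

Retardation.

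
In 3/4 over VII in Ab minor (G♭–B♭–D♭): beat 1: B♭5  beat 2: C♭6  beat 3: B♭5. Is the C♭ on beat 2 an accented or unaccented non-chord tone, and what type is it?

Unaccented neighbor tone.

The harmony at that moment is G♭ major triad (G♭, B♭, D♭); C♭6 is not a chord tone.
It is approached by step up from B♭5 and left by step down to B♭5.
Step away and step back to the same note — a neighbor tone (upper neighbor).
It falls on a weak beat, so it is unaccented.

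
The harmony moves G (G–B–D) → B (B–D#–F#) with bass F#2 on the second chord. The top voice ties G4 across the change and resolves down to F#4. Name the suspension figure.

9–8 suspension.

At the second chord the bass is F#2. The suspended G4 lies a ninth above the bass; after resolving down by step to F#4, the interval above the bass becomes an octave.
Suspension figures are named by those two intervals: 9–8.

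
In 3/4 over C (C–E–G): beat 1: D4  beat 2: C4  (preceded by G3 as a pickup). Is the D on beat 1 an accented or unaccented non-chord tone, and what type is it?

The harmony at that moment is C major triad (C, E, G); D4 is not a chord tone.
It is approached by leap up from G3 and left by step down to C4.
Leap in, step out — an appoggiatura.
It falls on the downbeat, so it is accented.

Accented appoggiatura.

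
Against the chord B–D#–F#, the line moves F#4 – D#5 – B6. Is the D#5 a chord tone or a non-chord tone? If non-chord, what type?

B major triad contains B, D#, F#; D# is the third, so it is a chord tone.

Chord tone (the third of B major triad).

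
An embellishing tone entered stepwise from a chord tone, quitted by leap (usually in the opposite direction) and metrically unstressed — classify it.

Escape tone.

Approach: by step. Departure: by leap. Metric position: weak.
Step in, leap out, from a weak position — an escape tone (échappée). (It is the mirror image of the appoggiatura, which leaps in and steps out on a strong beat.)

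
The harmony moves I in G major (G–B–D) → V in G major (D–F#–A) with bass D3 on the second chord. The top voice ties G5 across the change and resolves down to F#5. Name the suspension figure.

At the second chord the bass is D3. The suspended G5 lies a fourth above the bass; after resolving down by step to F#5, the interval above the bass becomes a third.
Suspension figures are named by those two intervals: 4–3.

4–3 suspension.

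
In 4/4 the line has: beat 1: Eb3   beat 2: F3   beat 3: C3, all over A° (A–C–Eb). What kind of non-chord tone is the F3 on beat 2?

Escape tone.

The harmony at that moment is A diminished triad (A, C, Eb); F3 is not a chord tone.
It is approached by step up from Eb3 and left by leap down to C3.
Step in, leap out, on a weak beat — an escape tone.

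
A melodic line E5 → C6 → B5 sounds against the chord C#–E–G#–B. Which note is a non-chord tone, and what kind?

The harmony at that moment is C# minor seventh chord (C#, E, G#, B); C6 is not a chord tone.
It is approached by leap up from E5 and left by step down to B5.
Leap in, step out — an appoggiatura.

C6 is an appoggiatura.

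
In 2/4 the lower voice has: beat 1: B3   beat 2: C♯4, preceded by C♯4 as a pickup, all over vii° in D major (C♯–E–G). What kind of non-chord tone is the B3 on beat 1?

The harmony at that moment is C♯ diminished triad (C♯, E, G); B3 is not a chord tone.
It is approached by step down from C♯4 and left by step up to C♯4.
Step away and step back to the same note — a neighbor tone (lower neighbor).

Lower neighbor tone.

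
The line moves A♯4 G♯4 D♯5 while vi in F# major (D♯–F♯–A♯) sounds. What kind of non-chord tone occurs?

The harmony at that moment is D♯ minor triad (D♯, F♯, A♯); G♯4 is not a chord tone.
It is approached by step down from A♯4 and left by leap up to D♯5.
Step in, leap out — an escape tone.

G♯4 is an escape tone.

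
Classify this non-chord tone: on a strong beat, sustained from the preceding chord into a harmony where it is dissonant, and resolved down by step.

Suspension.

Approach: by preparation — the pitch is first a chord tone, then held (tied or repeated) while the harmony changes under it. Departure: down by step. Metric position: strong.
A prepared dissonance that resolves downward by step — a suspension. (The same figure resolving upward would be a retardation.)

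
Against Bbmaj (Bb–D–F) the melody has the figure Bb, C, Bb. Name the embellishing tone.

The harmony at that moment is Bb major triad (Bb, D, F); C is not a chord tone.
It is approached by step up from Bb and left by step down to Bb.
Step away and step back to the same note — a neighbor tone (upper neighbor).

C is a neighbor tone.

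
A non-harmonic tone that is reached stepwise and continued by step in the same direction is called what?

Passing tone.

Approach: by step. Departure: by step, continuing in the same direction.
Stepwise on both sides with no change of direction means the note fills in the space between two different chord tones — a passing tone. (Had it turned back to its starting note it would be a neighbor tone instead.)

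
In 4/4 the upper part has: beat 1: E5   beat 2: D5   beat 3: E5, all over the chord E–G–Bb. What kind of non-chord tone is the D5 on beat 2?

The harmony at that moment is E diminished triad (E, G, Bb); D5 is not a chord tone.
It is approached by step down from E5 and left by step up to E5.
Step away and step back to the same note — a neighbor tone (lower neighbor).

Lower neighbor tone.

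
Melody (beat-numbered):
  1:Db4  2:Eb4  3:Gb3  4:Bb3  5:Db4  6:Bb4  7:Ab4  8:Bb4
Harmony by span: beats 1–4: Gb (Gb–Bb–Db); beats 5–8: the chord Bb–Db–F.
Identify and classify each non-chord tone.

Eb4 (beat 2) — escape tone; Ab4 (beat 7) — neighbor tone.

The harmony at that moment is Gb major triad (Gb, Bb, Db); Eb4 is not a chord tone.
It is approached by step up from Db4 and left by leap down to Gb3.
Step in, leap out — an escape tone.
The harmony at that moment is Bb minor triad (Bb, Db, F); Ab4 is not a chord tone.
It is approached by step down from Bb4 and left by step up to Bb4.
Step away and step back to the same note — a neighbor tone (lower neighbor).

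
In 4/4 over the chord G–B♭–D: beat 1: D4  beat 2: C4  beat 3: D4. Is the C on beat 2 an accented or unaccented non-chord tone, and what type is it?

The harmony at that moment is G minor triad (G, B♭, D); C4 is not a chord tone.
It is approached by step down from D4 and left by step up to D4.
Step away and step back to the same note — a neighbor tone (lower neighbor).
It falls on a weak beat, so it is unaccented.

Unaccented neighbor tone.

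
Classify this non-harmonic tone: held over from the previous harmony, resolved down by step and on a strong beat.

Suspension.

Approach: by preparation — the pitch is first a chord tone, then held (tied or repeated) while the harmony changes under it. Departure: down by step. Metric position: strong.
A prepared dissonance that resolves downward by step — a suspension. (The same figure resolving upward would be a retardation.)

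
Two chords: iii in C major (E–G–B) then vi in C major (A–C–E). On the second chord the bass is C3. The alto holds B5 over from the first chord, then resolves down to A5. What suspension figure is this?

At the second chord the bass is C3. The suspended B5 lies a seventh above the bass; after resolving down by step to A5, the interval above the bass becomes a sixth.
Suspension figures are named by those two intervals: 7–6.

7–6 suspension.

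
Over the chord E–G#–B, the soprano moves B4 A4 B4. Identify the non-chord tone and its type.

The harmony at that moment is E major triad (E, G#, B); A4 is not a chord tone.
It is approached by step down from B4 and left by step up to B4.
Step away and step back to the same note — a neighbor tone (lower neighbor).

A4 is a neighbor tone.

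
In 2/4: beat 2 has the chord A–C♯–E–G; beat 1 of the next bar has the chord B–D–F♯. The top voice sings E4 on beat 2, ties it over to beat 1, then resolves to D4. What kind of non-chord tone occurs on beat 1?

Suspension.

The harmony at that moment is B minor triad (B, D, F♯); E4 is not a chord tone.
It is held over (the same pitch as the preceding E4) and left by step down to D4.
Held over from the previous chord and resolving down by step — a suspension.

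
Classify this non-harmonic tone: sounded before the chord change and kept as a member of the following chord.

Approach: ahead of the chord change (typically by step), so it is dissonant against the current harmony. Departure: none — the same pitch is restated or held and is a chord tone of the new harmony.
Dissonant first, consonant once the harmony catches up: the note simply arrives early — an anticipation. (The reverse timing, consonant first and dissonant after the change, would be a suspension or retardation.)

Anticipation.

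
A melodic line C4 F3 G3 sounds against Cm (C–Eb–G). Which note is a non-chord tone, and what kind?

The harmony at that moment is C minor triad (C, Eb, G); F3 is not a chord tone.
It is approached by leap down from C4 and left by step up to G3.
Leap in, step out — an appoggiatura.

F3 is an appoggiatura.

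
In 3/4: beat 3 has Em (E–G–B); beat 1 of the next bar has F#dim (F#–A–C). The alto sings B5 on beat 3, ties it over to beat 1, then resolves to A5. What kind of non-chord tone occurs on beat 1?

The harmony at that moment is F# diminished triad (F#, A, C); B5 is not a chord tone.
It is held over (the same pitch as the preceding B5) and left by step down to A5.
Held over from the previous chord and resolving down by step — a suspension.

Suspension.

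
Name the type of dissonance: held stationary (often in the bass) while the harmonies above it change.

Pedal tone.

Approach: none. Departure: none — a single pitch is sustained while the chords change around it, passing through harmonies that do not contain it.
No melodic motion at all; the dissonance is created entirely by the moving harmonies against the stationary note — a pedal tone (pedal point).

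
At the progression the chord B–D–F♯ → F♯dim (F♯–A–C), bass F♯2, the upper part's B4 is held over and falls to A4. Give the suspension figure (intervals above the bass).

4–3 suspension.

At the second chord the bass is F♯2. The suspended B4 lies a fourth above the bass; after resolving down by step to A4, the interval above the bass becomes a third.
Suspension figures are named by those two intervals: 4–3.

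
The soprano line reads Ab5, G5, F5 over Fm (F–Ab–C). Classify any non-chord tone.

The harmony at that moment is F minor triad (F, Ab, C); G5 is not a chord tone.
It is approached by step down from Ab5 and left by step down to F5.
Step in, step out in the same direction — a passing tone.

G5 is a passing tone.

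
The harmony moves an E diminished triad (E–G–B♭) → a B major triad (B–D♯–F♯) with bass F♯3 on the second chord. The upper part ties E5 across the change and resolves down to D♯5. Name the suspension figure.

At the second chord the bass is F♯3. The suspended E5 lies a seventh above the bass; after resolving down by step to D♯5, the interval above the bass becomes a sixth.
Suspension figures are named by those two intervals: 7–6.

7–6 suspension.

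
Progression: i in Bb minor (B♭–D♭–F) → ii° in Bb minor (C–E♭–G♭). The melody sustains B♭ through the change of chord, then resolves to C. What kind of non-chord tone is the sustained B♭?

B♭ is a retardation.

The harmony at that moment is C diminished triad (C, E♭, G♭); B♭ is not a chord tone.
It is held over (the same pitch as the preceding B♭) and left by step up to C.
Held over from the previous chord and resolving up by step — a retardation.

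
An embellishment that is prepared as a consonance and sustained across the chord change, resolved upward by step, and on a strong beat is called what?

Retardation.

Approach: by preparation — the pitch is first a chord tone, then held (tied or repeated) while the harmony changes under it. Departure: up by step. Metric position: strong.
A prepared dissonance that resolves upward by step — a retardation. (The same figure resolving downward would be a suspension.)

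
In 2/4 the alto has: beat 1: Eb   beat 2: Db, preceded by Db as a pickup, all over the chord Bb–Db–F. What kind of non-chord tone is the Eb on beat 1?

Upper neighbor tone.

The harmony at that moment is Bb minor triad (Bb, Db, F); Eb is not a chord tone.
It is approached by step up from Db and left by step down to Db.
Step away and step back to the same note — a neighbor tone (upper neighbor).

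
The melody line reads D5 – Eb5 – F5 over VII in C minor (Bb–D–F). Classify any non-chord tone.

The harmony at that moment is Bb major triad (Bb, D, F); Eb5 is not a chord tone.
It is approached by step up from D5 and left by step up to F5.
Step in, step out in the same direction — a passing tone.

Eb5 is a passing tone.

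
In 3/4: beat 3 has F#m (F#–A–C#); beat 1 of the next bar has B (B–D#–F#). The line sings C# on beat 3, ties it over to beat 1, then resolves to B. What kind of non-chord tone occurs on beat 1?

Suspension.

The harmony at that moment is B major triad (B, D#, F#); C# is not a chord tone.
It is held over (the same pitch as the preceding C#) and left by step down to B.
Held over from the previous chord and resolving down by step — a suspension.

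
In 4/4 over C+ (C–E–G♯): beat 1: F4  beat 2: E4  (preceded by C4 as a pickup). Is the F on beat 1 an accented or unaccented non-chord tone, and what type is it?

Accented appoggiatura.

The harmony at that moment is C augmented triad (C, E, G♯); F4 is not a chord tone.
It is approached by leap up from C4 and left by step down to E4.
Leap in, step out — an appoggiatura.
It falls on the downbeat, so it is accented.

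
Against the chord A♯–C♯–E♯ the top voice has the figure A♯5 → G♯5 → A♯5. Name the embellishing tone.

G♯5 is a neighbor tone.

The harmony at that moment is A♯ minor triad (A♯, C♯, E♯); G♯5 is not a chord tone.
It is approached by step down from A♯5 and left by step up to A♯5.
Step away and step back to the same note — a neighbor tone (lower neighbor).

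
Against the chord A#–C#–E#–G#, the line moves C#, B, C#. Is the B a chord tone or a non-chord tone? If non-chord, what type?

The harmony at that moment is A# minor seventh chord (A#, C#, E#, G#); B is not a chord tone.
It is approached by step down from C# and left by step up to C#.
Step away and step back to the same note — a neighbor tone (lower neighbor).

Non-chord tone — a neighbor tone.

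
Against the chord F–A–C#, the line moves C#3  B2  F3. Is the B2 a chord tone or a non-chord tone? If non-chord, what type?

The harmony at that moment is F augmented triad (F, A, C#); B2 is not a chord tone.
It is approached by step down from C#3 and left by leap up to F3.
Step in, leap out — an escape tone.

Non-chord tone — an escape tone.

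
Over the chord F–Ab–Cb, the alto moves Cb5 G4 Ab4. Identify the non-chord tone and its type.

G4 is an appoggiatura.

The harmony at that moment is F diminished triad (F, Ab, Cb); G4 is not a chord tone.
It is approached by leap down from Cb5 and left by step up to Ab4.
Leap in, step out — an appoggiatura.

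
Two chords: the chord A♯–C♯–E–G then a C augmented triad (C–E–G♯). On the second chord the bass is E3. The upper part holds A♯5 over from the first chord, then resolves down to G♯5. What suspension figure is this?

4–3 suspension.

At the second chord the bass is E3. The suspended A♯5 lies a fourth above the bass; after resolving down by step to G♯5, the interval above the bass becomes a third.
Suspension figures are named by those two intervals: 4–3.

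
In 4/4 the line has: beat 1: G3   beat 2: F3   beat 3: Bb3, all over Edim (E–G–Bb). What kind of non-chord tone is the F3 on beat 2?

Escape tone.

The harmony at that moment is E diminished triad (E, G, Bb); F3 is not a chord tone.
It is approached by step down from G3 and left by leap up to Bb3.
Step in, leap out, on a weak beat — an escape tone.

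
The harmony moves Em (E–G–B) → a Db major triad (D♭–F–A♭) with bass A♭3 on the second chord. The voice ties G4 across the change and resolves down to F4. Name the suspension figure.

At the second chord the bass is A♭3. The suspended G4 lies a seventh above the bass; after resolving down by step to F4, the interval above the bass becomes a sixth.
Suspension figures are named by those two intervals: 7–6.

7–6 suspension.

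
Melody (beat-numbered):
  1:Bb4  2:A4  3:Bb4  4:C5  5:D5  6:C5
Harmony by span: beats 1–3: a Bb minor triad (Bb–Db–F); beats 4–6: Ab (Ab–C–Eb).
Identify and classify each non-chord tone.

A4 (beat 2) — neighbor tone; D5 (beat 5) — neighbor tone.

The harmony at that moment is Bb minor triad (Bb, Db, F); A4 is not a chord tone.
It is approached by step down from Bb4 and left by step up to Bb4.
Step away and step back to the same note — a neighbor tone (lower neighbor).
The harmony at that moment is Ab major triad (Ab, C, Eb); D5 is not a chord tone.
It is approached by step up from C5 and left by step down to C5.
Step away and step back to the same note — a neighbor tone (upper neighbor).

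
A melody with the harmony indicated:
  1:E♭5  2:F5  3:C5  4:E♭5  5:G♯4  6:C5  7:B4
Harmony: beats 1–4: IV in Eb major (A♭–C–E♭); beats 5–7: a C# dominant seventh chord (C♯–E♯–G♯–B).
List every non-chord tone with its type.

F5 (beat 2) — escape tone; C5 (beat 6) — appoggiatura.

The harmony at that moment is A♭ major triad (A♭, C, E♭); F5 is not a chord tone.
It is approached by step up from E♭5 and left by leap down to C5.
Step in, leap out — an escape tone.
The harmony at that moment is C♯ dominant seventh chord (C♯, E♯, G♯, B); C5 is not a chord tone.
It is approached by leap up from G♯4 and left by step down to B4.
Leap in, step out — an appoggiatura.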